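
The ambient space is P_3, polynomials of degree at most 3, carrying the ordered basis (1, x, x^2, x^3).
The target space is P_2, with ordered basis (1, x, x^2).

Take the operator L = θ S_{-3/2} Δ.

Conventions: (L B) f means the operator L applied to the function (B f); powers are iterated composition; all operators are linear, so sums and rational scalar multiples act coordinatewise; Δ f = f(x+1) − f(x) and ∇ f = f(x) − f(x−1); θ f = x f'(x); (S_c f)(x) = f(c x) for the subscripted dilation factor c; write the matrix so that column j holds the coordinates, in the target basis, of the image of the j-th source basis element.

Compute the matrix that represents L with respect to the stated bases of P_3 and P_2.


the matrix is [[0, 0, 0, 0]; [0, 0, -3, -9/2]; [0, 0, 0, 27/2]] (rows listed top to bottom)

image of 1: 0
image of x: 0
image of x^2: -3x
image of x^3: (27/2)x^2 - (9/2)x
each image's coordinates form column j of the matrix


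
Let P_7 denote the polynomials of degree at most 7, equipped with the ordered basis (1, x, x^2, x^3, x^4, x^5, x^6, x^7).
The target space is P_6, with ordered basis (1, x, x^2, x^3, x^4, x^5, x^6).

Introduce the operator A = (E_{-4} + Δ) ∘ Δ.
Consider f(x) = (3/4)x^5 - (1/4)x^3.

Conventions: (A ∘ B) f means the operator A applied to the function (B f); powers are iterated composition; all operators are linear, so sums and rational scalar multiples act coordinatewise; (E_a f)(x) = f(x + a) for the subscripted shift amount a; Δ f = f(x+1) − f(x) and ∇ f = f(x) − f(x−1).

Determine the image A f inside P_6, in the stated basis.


Δ f = (15/4)x^4 + (15/2)x^3 + (27/4)x^2 + 3x + 1/2
E_{-4} Δ f = (15/4)x^4 - (105/2)x^3 + (1107/4)x^2 - 651x + 1153/2
Δ Δ f = 15x^3 + 45x^2 + 51x + 21
(E_{-4} + Δ) Δ f = (15/4)x^4 - (75/2)x^3 + (1287/4)x^2 - 600x + 1195/2

the result is g(x) = (15/4)x^4 - (75/2)x^3 + (1287/4)x^2 - 600x + 1195/2


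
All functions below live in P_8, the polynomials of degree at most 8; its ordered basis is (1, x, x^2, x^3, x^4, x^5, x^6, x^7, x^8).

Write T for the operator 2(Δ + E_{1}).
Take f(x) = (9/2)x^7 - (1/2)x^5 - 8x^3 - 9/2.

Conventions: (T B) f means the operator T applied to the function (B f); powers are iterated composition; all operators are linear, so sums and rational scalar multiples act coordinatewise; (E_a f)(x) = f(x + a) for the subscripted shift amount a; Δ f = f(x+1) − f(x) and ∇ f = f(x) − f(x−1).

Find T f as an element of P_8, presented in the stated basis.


Δ f = (63/2)x^6 + (189/2)x^5 + 155x^4 + (305/2)x^3 + (131/2)x^2 + 5x - 4
E_{1} f = (9/2)x^7 + (63/2)x^6 + 94x^5 + 155x^4 + (289/2)x^3 + (131/2)x^2 + 5x - 17/2
(Δ + E_{1}) f = (9/2)x^7 + 63x^6 + (377/2)x^5 + 310x^4 + 297x^3 + 131x^2 + 10x - 25/2
(2(Δ + E_{1})) f = 9x^7 + 126x^6 + 377x^5 + 620x^4 + 594x^3 + 262x^2 + 20x - 25

g(x) = 9x^7 + 126x^6 + 377x^5 + 620x^4 + 594x^3 + 262x^2 + 20x - 25


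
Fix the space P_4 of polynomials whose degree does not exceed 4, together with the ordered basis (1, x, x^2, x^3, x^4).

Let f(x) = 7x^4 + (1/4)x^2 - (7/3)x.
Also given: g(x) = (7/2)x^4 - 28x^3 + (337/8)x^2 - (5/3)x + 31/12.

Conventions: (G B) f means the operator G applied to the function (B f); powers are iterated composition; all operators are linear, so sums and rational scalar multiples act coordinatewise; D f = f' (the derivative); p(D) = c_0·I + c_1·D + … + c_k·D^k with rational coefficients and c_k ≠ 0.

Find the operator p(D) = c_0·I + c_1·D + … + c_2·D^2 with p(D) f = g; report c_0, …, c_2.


D^0 f = 7x^4 + (1/4)x^2 - (7/3)x
D^1 f = 28x^3 + (1/2)x - 7/3
D^2 f = 84x^2 + 1/2
matching coefficients of g against c_0 f + c_1 Df + … from the top degree down determines the c_i
solution: c_0 = 1/2, c_1 = -1, c_2 = 1/2

c_0 = 1/2, c_1 = -1, c_2 = 1/2


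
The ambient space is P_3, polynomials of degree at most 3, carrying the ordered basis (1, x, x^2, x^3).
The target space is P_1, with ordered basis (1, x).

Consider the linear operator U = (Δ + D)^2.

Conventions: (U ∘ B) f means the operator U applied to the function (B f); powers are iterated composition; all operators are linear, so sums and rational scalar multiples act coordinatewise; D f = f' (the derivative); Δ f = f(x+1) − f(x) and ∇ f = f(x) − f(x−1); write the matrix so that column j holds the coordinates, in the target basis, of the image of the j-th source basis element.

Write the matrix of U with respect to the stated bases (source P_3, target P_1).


the matrix is [[0, 0, 8, 12]; [0, 0, 0, 24]] (rows listed top to bottom)

image of 1: 0
image of x: 0
image of x^2: 8
image of x^3: 24x + 12
each image's coordinates form column j of the matrix


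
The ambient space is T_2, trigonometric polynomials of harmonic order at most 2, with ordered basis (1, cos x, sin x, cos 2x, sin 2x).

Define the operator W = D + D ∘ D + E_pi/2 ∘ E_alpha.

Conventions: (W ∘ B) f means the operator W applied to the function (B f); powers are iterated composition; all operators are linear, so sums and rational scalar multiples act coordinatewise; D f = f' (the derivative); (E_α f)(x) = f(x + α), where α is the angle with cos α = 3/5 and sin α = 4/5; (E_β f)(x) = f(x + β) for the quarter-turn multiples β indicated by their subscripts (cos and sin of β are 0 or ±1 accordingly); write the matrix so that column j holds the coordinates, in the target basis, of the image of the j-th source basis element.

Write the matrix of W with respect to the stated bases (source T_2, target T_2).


image of 1: 1
image of cos x: -(9/5)cos x - (8/5)sin x
image of sin x: (8/5)cos x - (9/5)sin x
image of cos 2x: -(93/25)cos 2x - (26/25)sin 2x
image of sin 2x: (26/25)cos 2x - (93/25)sin 2x
each image's coordinates form column j of the matrix

the matrix is [[1, 0, 0, 0, 0]; [0, -9/5, 8/5, 0, 0]; [0, -8/5, -9/5, 0, 0]; [0, 0, 0, -93/25, 26/25]; [0, 0, 0, -26/25, -93/25]] (rows listed top to bottom)


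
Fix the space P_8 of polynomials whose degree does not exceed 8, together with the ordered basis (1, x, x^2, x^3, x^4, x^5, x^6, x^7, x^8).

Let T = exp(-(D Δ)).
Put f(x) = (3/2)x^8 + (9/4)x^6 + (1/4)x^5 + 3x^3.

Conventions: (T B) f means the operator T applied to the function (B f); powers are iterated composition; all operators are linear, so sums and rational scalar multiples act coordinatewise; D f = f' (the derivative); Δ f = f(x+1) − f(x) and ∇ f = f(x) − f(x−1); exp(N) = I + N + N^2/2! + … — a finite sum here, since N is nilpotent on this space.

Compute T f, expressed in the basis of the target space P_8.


order-1 term: -84x^6 - 252x^5 - (975/2)x^4 - 560x^3 - (789/2)x^2 - (349/2)x - 143/4
order-2 term: 1260x^4 + 5040x^3 + 9225x^2 + 8385x + 6183/2
order-3 term: -5040x^2 - 15120x - 12870
order-4 term: 2520
the series for exp(-(D Δ)) f terminates at order 4
exp(-(D Δ)) f = (3/2)x^8 - (327/4)x^6 - (1007/4)x^5 + (1545/2)x^4 + 4483x^3 + (7581/2)x^2 - (13819/2)x - 29177/4

the result is g(x) = (3/2)x^8 - (327/4)x^6 - (1007/4)x^5 + (1545/2)x^4 + 4483x^3 + (7581/2)x^2 - (13819/2)x - 29177/4


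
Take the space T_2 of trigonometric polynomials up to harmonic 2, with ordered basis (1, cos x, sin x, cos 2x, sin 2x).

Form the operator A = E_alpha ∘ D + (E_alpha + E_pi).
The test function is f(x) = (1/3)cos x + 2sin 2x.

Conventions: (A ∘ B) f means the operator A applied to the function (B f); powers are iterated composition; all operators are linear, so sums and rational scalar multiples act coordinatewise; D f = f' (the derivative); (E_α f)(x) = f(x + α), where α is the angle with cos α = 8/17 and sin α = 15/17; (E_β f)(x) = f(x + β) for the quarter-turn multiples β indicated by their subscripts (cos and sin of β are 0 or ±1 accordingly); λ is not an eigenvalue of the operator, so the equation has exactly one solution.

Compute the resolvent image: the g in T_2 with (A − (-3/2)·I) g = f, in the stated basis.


g(x) = (2/125)cos x + (92/375)sin x + (656/185)cos 2x + (652/185)sin 2x

write g with unknown coordinates in the stated basis and equate coefficients in (A − (-3/2)·I) g = f
solving from the highest basis element down gives g = (2/125)cos x + (92/375)sin x + (656/185)cos 2x + (652/185)sin 2x
check: A g = (116/375)cos x - (46/125)sin x - (984/185)cos 2x - (608/185)sin 2x
so A g − (-3/2)·g = (1/3)cos x + 2sin 2x = f ✓


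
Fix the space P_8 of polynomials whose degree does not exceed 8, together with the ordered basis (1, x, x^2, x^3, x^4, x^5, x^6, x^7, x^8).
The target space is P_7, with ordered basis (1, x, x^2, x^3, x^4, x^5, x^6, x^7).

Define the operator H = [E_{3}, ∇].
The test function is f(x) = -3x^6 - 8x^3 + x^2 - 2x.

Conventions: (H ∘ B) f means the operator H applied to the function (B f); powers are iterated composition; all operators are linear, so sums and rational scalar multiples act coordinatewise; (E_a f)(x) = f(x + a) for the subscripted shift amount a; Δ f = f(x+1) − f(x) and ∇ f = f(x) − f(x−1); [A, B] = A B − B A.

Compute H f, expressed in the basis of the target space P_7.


the image equals g(x) = 0

∇ f = -18x^5 + 45x^4 - 60x^3 + 21x^2 + 8x - 8
E_{3} ∇ f = -18x^5 - 225x^4 - 1140x^3 - 2949x^2 - 3916x - 2144
E_{3} f = -3x^6 - 54x^5 - 405x^4 - 1628x^3 - 3716x^2 - 4586x - 2400
∇ E_{3} f = -18x^5 - 225x^4 - 1140x^3 - 2949x^2 - 3916x - 2144
[E_{3}, ∇] f = 0


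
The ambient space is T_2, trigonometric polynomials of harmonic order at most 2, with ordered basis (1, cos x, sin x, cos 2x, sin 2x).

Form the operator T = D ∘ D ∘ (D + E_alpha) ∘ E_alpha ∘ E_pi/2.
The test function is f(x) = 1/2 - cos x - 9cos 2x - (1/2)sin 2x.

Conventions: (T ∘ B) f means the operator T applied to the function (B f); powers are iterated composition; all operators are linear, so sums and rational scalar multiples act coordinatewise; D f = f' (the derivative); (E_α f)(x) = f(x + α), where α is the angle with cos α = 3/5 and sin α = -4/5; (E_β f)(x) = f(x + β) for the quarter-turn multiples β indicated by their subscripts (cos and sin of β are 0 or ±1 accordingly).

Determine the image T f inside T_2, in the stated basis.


the result is g(x) = (9/25)cos x - (13/25)sin x - (968/25)cos 2x - (74/25)sin 2x

E_pi/2 f = 1/2 + sin x + 9cos 2x + (1/2)sin 2x
E_alpha E_pi/2 f = 1/2 - (4/5)cos x + (3/5)sin x - 3cos 2x + (17/2)sin 2x
D E_alpha E_pi/2 f = (3/5)cos x + (4/5)sin x + 17cos 2x + 6sin 2x
E_alpha E_alpha E_pi/2 f = 1/2 - (24/25)cos x - (7/25)sin x - (183/25)cos 2x - (263/50)sin 2x
(D + E_alpha) E_alpha E_pi/2 f = 1/2 - (9/25)cos x + (13/25)sin x + (242/25)cos 2x + (37/50)sin 2x
D ((D + E_alpha) ∘ E_alpha) E_pi/2 f = (13/25)cos x + (9/25)sin x + (37/25)cos 2x - (484/25)sin 2x
D D ((D + E_alpha) ∘ E_alpha) E_pi/2 f = (9/25)cos x - (13/25)sin x - (968/25)cos 2x - (74/25)sin 2x


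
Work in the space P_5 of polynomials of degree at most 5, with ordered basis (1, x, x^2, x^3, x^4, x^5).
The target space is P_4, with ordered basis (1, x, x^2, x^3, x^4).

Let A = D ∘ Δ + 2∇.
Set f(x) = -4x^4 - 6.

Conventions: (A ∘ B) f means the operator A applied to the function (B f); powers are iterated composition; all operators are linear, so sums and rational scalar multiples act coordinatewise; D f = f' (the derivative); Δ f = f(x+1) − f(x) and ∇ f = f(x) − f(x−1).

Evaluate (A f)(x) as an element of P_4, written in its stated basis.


the result is g(x) = -32x^3 - 80x - 8

Δ f = -16x^3 - 24x^2 - 16x - 4
D Δ f = -48x^2 - 48x - 16
∇ f = -16x^3 + 24x^2 - 16x + 4
(2∇) f = -32x^3 + 48x^2 - 32x + 8
(D ∘ Δ + 2∇) f = -32x^3 - 80x - 8


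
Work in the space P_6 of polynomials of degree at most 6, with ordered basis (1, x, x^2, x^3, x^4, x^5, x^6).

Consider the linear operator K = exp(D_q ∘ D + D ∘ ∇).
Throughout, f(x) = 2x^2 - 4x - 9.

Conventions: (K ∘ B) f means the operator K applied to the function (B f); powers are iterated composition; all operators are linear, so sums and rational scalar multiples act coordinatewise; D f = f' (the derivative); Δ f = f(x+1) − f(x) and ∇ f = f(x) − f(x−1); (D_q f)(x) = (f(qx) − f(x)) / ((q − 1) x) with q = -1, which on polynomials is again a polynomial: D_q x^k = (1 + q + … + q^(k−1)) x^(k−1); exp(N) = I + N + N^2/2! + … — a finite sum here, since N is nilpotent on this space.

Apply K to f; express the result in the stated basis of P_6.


order-1 term: 8
the series for exp(D_q ∘ D + D ∘ ∇) f terminates at order 1
exp(D_q ∘ D + D ∘ ∇) f = 2x^2 - 4x - 1

the result is g(x) = 2x^2 - 4x - 1


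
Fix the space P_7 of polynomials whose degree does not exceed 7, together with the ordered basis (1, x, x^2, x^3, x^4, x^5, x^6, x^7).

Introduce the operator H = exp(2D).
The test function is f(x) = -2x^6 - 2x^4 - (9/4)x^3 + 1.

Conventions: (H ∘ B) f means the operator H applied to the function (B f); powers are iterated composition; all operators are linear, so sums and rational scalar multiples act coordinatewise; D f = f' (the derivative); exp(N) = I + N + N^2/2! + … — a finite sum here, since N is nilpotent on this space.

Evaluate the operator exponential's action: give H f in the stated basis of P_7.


the image equals g(x) = -2x^6 - 24x^5 - 122x^4 - (1353/4)x^3 - (1083/2)x^2 - 475x - 177

order-1 term: -24x^5 - 16x^3 - (27/2)x^2
order-2 term: -120x^4 - 48x^2 - 27x
order-3 term: -320x^3 - 64x - 18
order-4 term: -480x^2 - 32
order-5 term: -384x
order-6 term: -128
the series for exp(2D) f terminates at order 6
exp(2D) f = -2x^6 - 24x^5 - 122x^4 - (1353/4)x^3 - (1083/2)x^2 - 475x - 177


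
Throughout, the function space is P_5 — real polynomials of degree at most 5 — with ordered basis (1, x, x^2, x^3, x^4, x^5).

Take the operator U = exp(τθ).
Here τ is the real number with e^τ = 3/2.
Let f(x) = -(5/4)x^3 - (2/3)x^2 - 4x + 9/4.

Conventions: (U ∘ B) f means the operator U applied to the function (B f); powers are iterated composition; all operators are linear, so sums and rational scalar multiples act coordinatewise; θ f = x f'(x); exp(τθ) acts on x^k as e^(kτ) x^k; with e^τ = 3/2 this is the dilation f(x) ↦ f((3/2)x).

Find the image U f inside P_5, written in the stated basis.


exp(τθ) x^k = e^(kτ) x^k; with e^τ = 3/2 this sends x^k to (3/2)^k x^k
x ↦ 3/2 x
x^2 ↦ 9/4 x^2
x^3 ↦ 27/8 x^3
applying this coordinatewise to f: exp(τθ) f = -(135/32)x^3 - (3/2)x^2 - 6x + 9/4

the image equals g(x) = -(135/32)x^3 - (3/2)x^2 - 6x + 9/4


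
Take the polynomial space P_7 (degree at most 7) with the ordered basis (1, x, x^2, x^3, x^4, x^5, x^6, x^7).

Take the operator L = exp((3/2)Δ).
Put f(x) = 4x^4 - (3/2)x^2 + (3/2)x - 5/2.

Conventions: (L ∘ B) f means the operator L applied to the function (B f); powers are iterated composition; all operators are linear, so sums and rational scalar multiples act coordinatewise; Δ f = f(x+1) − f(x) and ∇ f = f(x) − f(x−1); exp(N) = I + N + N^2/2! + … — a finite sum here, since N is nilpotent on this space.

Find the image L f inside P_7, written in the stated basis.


order-1 term: 24x^3 + 36x^2 + (39/2)x + 6
order-2 term: 54x^2 + 108x + 477/8
order-3 term: 54x + 81
order-4 term: 81/4
the series for exp((3/2)Δ) f terminates at order 4
exp((3/2)Δ) f = 4x^4 + 24x^3 + (177/2)x^2 + 183x + 1315/8

g(x) = 4x^4 + 24x^3 + (177/2)x^2 + 183x + 1315/8


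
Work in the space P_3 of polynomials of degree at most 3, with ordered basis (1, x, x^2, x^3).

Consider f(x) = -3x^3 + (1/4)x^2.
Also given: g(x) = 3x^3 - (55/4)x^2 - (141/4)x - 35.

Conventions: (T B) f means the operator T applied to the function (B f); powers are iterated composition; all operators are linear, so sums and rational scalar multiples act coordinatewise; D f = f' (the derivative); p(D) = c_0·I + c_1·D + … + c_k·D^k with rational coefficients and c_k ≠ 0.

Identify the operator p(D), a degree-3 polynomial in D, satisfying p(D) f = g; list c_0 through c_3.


D^0 f = -3x^3 + (1/4)x^2
D^1 f = -9x^2 + (1/2)x
D^2 f = -18x + 1/2
D^3 f = -18
matching coefficients of g against c_0 f + c_1 Df + … from the top degree down determines the c_i
solution: c_0 = -1, c_1 = 3/2, c_2 = 2, c_3 = 2

p(D) = -I + (3/2)·D + 2·D^2 + 2·D^3, i.e. c_0 = -1, c_1 = 3/2, c_2 = 2, c_3 = 2


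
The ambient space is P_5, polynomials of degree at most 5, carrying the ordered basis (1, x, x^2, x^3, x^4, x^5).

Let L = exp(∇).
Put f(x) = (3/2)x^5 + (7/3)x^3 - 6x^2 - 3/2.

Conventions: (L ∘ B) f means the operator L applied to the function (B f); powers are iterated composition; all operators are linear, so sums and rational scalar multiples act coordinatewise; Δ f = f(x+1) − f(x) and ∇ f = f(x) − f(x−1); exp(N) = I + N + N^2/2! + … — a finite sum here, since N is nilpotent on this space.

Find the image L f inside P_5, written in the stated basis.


order-1 term: (15/2)x^4 - 15x^3 + 22x^2 - (53/2)x + 59/6
order-2 term: 15x^3 - 45x^2 + (119/2)x - 71/2
order-3 term: 15x^2 - 45x + 239/6
order-4 term: (15/2)x - 15
order-5 term: 3/2
the series for exp(∇) f terminates at order 5
exp(∇) f = (3/2)x^5 + (15/2)x^4 + (7/3)x^3 - 14x^2 - (9/2)x - 5/6

the image equals g(x) = (3/2)x^5 + (15/2)x^4 + (7/3)x^3 - 14x^2 - (9/2)x - 5/6


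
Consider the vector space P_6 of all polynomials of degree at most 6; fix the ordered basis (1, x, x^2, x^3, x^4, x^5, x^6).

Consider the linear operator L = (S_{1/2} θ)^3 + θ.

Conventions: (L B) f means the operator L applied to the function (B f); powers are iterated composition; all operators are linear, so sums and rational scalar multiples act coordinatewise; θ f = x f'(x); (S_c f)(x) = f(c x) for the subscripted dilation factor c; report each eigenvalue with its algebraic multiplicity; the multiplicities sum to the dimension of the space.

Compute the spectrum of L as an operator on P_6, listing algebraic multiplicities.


image of 1: 0
image of x: (9/8)x
image of x^2: (17/8)x^2
image of x^3: (1563/512)x^3
image of x^4: (257/64)x^4
image of x^5: (163965/32768)x^5
image of x^6: (196635/32768)x^6
the matrix is upper triangular; its diagonal is (0, 9/8, 17/8, 1563/512, 257/64, 163965/32768, 196635/32768)
for a triangular matrix the eigenvalues are the diagonal entries, with algebraic multiplicity their repetition count

λ = 0 (multiplicity 1), λ = 9/8 (multiplicity 1), λ = 17/8 (multiplicity 1), λ = 1563/512 (multiplicity 1), λ = 257/64 (multiplicity 1), λ = 163965/32768 (multiplicity 1), λ = 196635/32768 (multiplicity 1)


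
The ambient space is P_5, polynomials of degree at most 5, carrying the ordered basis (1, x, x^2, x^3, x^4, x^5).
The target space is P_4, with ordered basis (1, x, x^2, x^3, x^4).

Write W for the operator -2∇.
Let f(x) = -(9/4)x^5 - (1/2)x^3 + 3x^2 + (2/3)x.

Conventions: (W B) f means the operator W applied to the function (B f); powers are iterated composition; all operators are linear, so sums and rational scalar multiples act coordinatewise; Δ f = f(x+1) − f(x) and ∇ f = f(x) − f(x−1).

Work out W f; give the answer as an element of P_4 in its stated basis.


the result is g(x) = (45/2)x^4 - 45x^3 + 48x^2 - (75/2)x + 61/6

∇ f = -(45/4)x^4 + (45/2)x^3 - 24x^2 + (75/4)x - 61/12
(-2∇) f = (45/2)x^4 - 45x^3 + 48x^2 - (75/2)x + 61/6


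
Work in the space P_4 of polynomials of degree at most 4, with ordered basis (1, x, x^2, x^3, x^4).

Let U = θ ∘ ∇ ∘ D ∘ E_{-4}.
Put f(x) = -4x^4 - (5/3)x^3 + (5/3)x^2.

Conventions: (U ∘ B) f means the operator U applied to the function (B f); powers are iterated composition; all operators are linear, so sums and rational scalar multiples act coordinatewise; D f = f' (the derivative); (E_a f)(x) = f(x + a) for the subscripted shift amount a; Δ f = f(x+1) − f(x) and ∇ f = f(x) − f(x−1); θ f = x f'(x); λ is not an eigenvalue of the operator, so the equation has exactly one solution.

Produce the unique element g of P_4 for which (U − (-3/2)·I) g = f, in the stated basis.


write g with unknown coordinates in the stated basis and equate coefficients in (U − (-3/2)·I) g = f
solving from the highest basis element down gives g = -(8/3)x^4 - (10/9)x^3 + (394/9)x^2 - (1688/9)x
check: U g = -64x^2 + (844/3)x
so U g − (-3/2)·g = -4x^4 - (5/3)x^3 + (5/3)x^2 = f ✓

the image equals g(x) = -(8/3)x^4 - (10/9)x^3 + (394/9)x^2 - (1688/9)x


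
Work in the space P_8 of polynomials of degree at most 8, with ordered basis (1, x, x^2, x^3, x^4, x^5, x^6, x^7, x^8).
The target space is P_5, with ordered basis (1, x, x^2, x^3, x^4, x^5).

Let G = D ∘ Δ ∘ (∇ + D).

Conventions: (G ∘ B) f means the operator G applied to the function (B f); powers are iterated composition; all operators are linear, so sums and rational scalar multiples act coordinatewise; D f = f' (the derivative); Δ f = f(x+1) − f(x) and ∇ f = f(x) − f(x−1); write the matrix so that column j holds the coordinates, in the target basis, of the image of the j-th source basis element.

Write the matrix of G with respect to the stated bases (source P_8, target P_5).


the matrix is [[0, 0, 0, 12, 12, 30, 30, 56, 56]; [0, 0, 0, 0, 48, 60, 180, 210, 448]; [0, 0, 0, 0, 0, 120, 180, 630, 840]; [0, 0, 0, 0, 0, 0, 240, 420, 1680]; [0, 0, 0, 0, 0, 0, 0, 420, 840]; [0, 0, 0, 0, 0, 0, 0, 0, 672]] (rows listed top to bottom)

image of 1: 0
image of x: 0
image of x^2: 0
image of x^3: 12
image of x^4: 48x + 12
image of x^5: 120x^2 + 60x + 30
image of x^6: 240x^3 + 180x^2 + 180x + 30
image of x^7: 420x^4 + 420x^3 + 630x^2 + 210x + 56
image of x^8: 672x^5 + 840x^4 + 1680x^3 + 840x^2 + 448x + 56
each image's coordinates form column j of the matrix


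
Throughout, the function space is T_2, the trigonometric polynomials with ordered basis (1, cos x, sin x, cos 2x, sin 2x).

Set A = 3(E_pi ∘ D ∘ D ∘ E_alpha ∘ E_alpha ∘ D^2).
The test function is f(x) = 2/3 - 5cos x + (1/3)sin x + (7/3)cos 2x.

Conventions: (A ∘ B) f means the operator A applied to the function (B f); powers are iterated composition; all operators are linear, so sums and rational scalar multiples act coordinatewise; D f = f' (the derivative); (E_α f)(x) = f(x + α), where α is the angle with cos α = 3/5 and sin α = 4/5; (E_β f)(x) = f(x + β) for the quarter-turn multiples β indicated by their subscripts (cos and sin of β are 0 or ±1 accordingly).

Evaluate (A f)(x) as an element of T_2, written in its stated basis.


D f = (1/3)cos x + 5sin x - (14/3)sin 2x
D D f = 5cos x - (1/3)sin x - (28/3)cos 2x
E_alpha D^2 f = (41/15)cos x - (21/5)sin x + (196/75)cos 2x + (224/25)sin 2x
E_alpha E_alpha D^2 f = -(43/25)cos x - (353/75)sin x + (14756/1875)cos 2x - (3136/625)sin 2x
D E_alpha E_alpha D^2 f = -(353/75)cos x + (43/25)sin x - (6272/625)cos 2x - (29512/1875)sin 2x
D (D ∘ E_alpha ∘ E_alpha) D^2 f = (43/25)cos x + (353/75)sin x - (59024/1875)cos 2x + (12544/625)sin 2x
E_pi D (D ∘ E_alpha ∘ E_alpha) D^2 f = -(43/25)cos x - (353/75)sin x - (59024/1875)cos 2x + (12544/625)sin 2x
(3(E_pi ∘ D ∘ D ∘ E_alpha ∘ E_alpha ∘ D^2)) f = -(129/25)cos x - (353/25)sin x - (59024/625)cos 2x + (37632/625)sin 2x

g(x) = -(129/25)cos x - (353/25)sin x - (59024/625)cos 2x + (37632/625)sin 2x


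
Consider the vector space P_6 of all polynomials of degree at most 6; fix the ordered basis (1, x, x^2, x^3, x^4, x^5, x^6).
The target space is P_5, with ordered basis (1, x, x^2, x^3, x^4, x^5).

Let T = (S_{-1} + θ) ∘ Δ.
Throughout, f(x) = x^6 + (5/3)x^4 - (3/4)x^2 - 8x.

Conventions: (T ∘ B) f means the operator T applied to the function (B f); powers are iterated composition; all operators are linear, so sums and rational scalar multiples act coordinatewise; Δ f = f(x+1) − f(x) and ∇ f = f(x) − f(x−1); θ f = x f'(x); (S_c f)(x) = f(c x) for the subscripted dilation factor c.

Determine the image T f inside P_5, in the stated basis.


the image equals g(x) = 24x^5 + 75x^4 + (160/3)x^3 + 75x^2 - 73/12

Δ f = 6x^5 + 15x^4 + (80/3)x^3 + 25x^2 + (67/6)x - 73/12
S_{-1} Δ f = -6x^5 + 15x^4 - (80/3)x^3 + 25x^2 - (67/6)x - 73/12
θ Δ f = 30x^5 + 60x^4 + 80x^3 + 50x^2 + (67/6)x
(S_{-1} + θ) Δ f = 24x^5 + 75x^4 + (160/3)x^3 + 75x^2 - 73/12


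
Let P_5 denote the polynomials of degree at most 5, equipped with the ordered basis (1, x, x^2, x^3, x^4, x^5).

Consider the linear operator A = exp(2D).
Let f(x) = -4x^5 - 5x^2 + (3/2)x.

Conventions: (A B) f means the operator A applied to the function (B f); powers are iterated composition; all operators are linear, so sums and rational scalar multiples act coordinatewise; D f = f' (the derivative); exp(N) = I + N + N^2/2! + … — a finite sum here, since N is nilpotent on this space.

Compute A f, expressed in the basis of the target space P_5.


order-1 term: -40x^4 - 20x + 3
order-2 term: -160x^3 - 20
order-3 term: -320x^2
order-4 term: -320x
order-5 term: -128
the series for exp(2D) f terminates at order 5
exp(2D) f = -4x^5 - 40x^4 - 160x^3 - 325x^2 - (677/2)x - 145

g(x) = -4x^5 - 40x^4 - 160x^3 - 325x^2 - (677/2)x - 145


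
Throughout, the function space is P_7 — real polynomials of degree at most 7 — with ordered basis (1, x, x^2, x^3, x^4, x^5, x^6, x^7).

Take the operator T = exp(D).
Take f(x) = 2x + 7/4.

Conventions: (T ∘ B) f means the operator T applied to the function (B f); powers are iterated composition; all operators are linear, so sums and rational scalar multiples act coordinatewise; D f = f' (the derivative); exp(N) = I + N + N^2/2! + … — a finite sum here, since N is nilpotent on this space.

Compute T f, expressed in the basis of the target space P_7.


the result is g(x) = 2x + 15/4

order-1 term: 2
the series for exp(D) f terminates at order 1
exp(D) f = 2x + 15/4


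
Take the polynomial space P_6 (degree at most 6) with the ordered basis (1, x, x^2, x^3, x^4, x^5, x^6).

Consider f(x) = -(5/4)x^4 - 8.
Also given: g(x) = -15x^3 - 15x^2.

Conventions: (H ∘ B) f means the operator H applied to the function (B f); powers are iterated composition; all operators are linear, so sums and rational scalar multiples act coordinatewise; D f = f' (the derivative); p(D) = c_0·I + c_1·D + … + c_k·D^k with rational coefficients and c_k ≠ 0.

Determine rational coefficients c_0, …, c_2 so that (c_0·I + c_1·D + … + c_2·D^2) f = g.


D^0 f = -(5/4)x^4 - 8
D^1 f = -5x^3
D^2 f = -15x^2
matching coefficients of g against c_0 f + c_1 Df + … from the top degree down determines the c_i
solution: c_0 = 0, c_1 = 3, c_2 = 1

c_0 = 0, c_1 = 3, c_2 = 1


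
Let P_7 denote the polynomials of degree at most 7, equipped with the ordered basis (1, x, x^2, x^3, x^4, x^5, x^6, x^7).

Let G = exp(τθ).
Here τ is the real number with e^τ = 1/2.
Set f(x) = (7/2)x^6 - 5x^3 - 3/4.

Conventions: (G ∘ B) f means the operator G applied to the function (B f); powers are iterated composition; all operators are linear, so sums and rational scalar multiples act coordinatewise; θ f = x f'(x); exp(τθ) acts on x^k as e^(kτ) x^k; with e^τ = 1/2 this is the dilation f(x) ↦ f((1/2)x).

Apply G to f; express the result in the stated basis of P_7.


the image equals g(x) = (7/128)x^6 - (5/8)x^3 - 3/4

exp(τθ) x^k = e^(kτ) x^k; with e^τ = 1/2 this sends x^k to (1/2)^k x^k
x^3 ↦ 1/8 x^3
x^6 ↦ 1/64 x^6
applying this coordinatewise to f: exp(τθ) f = (7/128)x^6 - (5/8)x^3 - 3/4


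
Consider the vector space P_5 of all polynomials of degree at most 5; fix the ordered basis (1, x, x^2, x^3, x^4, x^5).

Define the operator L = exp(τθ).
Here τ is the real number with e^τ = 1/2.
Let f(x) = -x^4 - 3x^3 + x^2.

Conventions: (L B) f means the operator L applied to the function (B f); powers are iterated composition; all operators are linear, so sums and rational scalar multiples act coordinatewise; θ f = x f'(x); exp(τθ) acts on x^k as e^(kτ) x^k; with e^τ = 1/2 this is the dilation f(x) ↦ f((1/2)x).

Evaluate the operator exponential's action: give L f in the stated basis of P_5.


the image equals g(x) = -(1/16)x^4 - (3/8)x^3 + (1/4)x^2

exp(τθ) x^k = e^(kτ) x^k; with e^τ = 1/2 this sends x^k to (1/2)^k x^k
x^2 ↦ 1/4 x^2
x^3 ↦ 1/8 x^3
x^4 ↦ 1/16 x^4
applying this coordinatewise to f: exp(τθ) f = -(1/16)x^4 - (3/8)x^3 + (1/4)x^2


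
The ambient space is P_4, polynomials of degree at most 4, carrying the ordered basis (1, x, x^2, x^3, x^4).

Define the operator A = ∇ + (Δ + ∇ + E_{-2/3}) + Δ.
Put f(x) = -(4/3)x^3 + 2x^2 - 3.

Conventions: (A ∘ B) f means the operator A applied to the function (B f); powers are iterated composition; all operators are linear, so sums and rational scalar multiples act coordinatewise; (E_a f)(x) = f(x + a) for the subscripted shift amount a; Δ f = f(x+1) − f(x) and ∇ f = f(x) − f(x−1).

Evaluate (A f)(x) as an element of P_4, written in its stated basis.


the image equals g(x) = -(4/3)x^3 - (34/3)x^2 + (104/9)x - 571/81

∇ f = -4x^2 + 8x - 10/3
Δ f = -4x^2 + 2/3
∇ f = -4x^2 + 8x - 10/3
E_{-2/3} f = -(4/3)x^3 + (14/3)x^2 - (40/9)x - 139/81
(Δ + ∇ + E_{-2/3}) f = -(4/3)x^3 - (10/3)x^2 + (32/9)x - 355/81
Δ f = -4x^2 + 2/3
(∇ + (Δ + ∇ + E_{-2/3}) + Δ) f = -(4/3)x^3 - (34/3)x^2 + (104/9)x - 571/81


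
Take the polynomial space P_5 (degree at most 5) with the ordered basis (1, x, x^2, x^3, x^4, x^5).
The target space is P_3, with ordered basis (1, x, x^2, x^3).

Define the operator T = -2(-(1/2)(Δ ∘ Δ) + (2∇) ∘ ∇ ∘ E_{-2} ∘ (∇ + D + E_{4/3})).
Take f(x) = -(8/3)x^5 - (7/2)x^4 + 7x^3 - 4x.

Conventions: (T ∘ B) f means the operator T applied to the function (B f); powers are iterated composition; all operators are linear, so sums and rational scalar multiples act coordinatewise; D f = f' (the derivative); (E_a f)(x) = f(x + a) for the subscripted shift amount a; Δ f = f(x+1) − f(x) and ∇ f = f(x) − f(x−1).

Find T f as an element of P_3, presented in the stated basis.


the result is g(x) = 160x^3 + (538/3)x^2 - (60482/9)x + 880381/81

Δ f = -(40/3)x^4 - (122/3)x^3 - (80/3)x^2 - (19/3)x - 19/6
Δ Δ f = -(160/3)x^3 - 202x^2 - (686/3)x - 87
(-(1/2)(Δ ∘ Δ)) f = (80/3)x^3 + 101x^2 + (343/3)x + 87/2
∇ f = -(40/3)x^4 + (38/3)x^3 + (46/3)x^2 - (65/3)x + 23/6
D f = -(40/3)x^4 - 14x^3 + 21x^2 - 4
E_{4/3} f = -(8/3)x^5 - (383/18)x^4 - (1595/27)x^3 - (5876/81)x^2 - (10204/243)x - 8048/729
(∇ + D + E_{4/3}) f = -(8/3)x^5 - (863/18)x^4 - (1631/27)x^3 - (2933/81)x^2 - (15469/243)x - 16339/1458
E_{-2} (∇ + D + E_{4/3}) f = -(8/3)x^5 - (383/18)x^4 + (5845/27)x^3 - (49499/81)x^2 + (164555/243)x - 331327/1458
∇ E_{-2} (∇ + D + E_{4/3}) f = -(40/3)x^4 - (526/9)x^3 + (6754/9)x^2 - (157417/81)x + 740359/486
∇ (∇ ∘ E_{-2}) (∇ + D + E_{4/3}) f = -(160/3)x^3 - (286/3)x^2 + (14606/9)x - 221857/81
(2∇) (∇ ∘ E_{-2}) (∇ + D + E_{4/3}) f = -(320/3)x^3 - (572/3)x^2 + (29212/9)x - 443714/81
(-(1/2)(Δ ∘ Δ) + (2∇) ∘ ∇ ∘ E_{-2} ∘ (∇ + D + E_{4/3})) f = -80x^3 - (269/3)x^2 + (30241/9)x - 880381/162
(-2(-(1/2)(Δ ∘ Δ) + (2∇) ∘ ∇ ∘ E_{-2} ∘ (∇ + D + E_{4/3}))) f = 160x^3 + (538/3)x^2 - (60482/9)x + 880381/81


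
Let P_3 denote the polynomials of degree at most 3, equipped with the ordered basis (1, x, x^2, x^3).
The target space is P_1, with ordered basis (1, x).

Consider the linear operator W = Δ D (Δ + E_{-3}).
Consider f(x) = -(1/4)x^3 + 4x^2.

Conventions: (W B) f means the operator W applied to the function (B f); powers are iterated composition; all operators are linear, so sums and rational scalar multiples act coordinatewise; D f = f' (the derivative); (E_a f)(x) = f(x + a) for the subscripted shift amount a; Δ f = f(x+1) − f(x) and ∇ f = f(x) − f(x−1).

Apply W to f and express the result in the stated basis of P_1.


Δ f = -(3/4)x^2 + (29/4)x + 15/4
E_{-3} f = -(1/4)x^3 + (25/4)x^2 - (123/4)x + 171/4
(Δ + E_{-3}) f = -(1/4)x^3 + (11/2)x^2 - (47/2)x + 93/2
D (Δ + E_{-3}) f = -(3/4)x^2 + 11x - 47/2
Δ D (Δ + E_{-3}) f = -(3/2)x + 41/4

the result is g(x) = -(3/2)x + 41/4


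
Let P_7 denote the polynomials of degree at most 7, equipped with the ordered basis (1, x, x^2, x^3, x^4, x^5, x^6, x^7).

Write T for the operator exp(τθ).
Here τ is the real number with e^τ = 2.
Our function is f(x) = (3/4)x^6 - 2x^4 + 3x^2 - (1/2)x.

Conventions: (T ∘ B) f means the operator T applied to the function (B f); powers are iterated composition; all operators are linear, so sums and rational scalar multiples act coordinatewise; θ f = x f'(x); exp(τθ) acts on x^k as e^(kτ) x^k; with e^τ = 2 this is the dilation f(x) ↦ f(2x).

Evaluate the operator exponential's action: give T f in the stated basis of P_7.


exp(τθ) x^k = e^(kτ) x^k; with e^τ = 2 this sends x^k to 2^k x^k
x ↦ 2 x
x^2 ↦ 4 x^2
x^4 ↦ 16 x^4
x^6 ↦ 64 x^6
applying this coordinatewise to f: exp(τθ) f = 48x^6 - 32x^4 + 12x^2 - x

g(x) = 48x^6 - 32x^4 + 12x^2 - x


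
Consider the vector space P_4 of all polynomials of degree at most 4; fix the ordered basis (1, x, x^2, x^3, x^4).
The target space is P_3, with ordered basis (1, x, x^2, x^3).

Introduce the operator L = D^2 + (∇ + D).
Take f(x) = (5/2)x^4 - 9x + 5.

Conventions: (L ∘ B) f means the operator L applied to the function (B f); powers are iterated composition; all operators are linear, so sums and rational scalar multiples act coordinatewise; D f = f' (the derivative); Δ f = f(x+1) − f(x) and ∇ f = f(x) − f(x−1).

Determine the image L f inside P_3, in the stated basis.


D f = 10x^3 - 9
D D f = 30x^2
∇ f = 10x^3 - 15x^2 + 10x - 23/2
D f = 10x^3 - 9
(∇ + D) f = 20x^3 - 15x^2 + 10x - 41/2
(D^2 + (∇ + D)) f = 20x^3 + 15x^2 + 10x - 41/2

the result is g(x) = 20x^3 + 15x^2 + 10x - 41/2


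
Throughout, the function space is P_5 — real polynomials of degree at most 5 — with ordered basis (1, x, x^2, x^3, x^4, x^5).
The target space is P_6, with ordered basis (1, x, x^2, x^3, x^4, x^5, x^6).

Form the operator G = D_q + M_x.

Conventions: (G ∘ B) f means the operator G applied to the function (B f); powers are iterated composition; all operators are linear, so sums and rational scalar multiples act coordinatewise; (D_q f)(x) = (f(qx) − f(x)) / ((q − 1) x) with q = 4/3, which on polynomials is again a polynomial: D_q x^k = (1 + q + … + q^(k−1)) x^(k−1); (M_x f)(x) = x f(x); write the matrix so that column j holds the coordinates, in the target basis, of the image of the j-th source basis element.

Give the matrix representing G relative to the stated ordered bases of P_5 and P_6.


image of 1: x
image of x: x^2 + 1
image of x^2: x^3 + (7/3)x
image of x^3: x^4 + (37/9)x^2
image of x^4: x^5 + (175/27)x^3
image of x^5: x^6 + (781/81)x^4
each image's coordinates form column j of the matrix

the matrix is [[0, 1, 0, 0, 0, 0]; [1, 0, 7/3, 0, 0, 0]; [0, 1, 0, 37/9, 0, 0]; [0, 0, 1, 0, 175/27, 0]; [0, 0, 0, 1, 0, 781/81]; [0, 0, 0, 0, 1, 0]; [0, 0, 0, 0, 0, 1]] (rows listed top to bottom)


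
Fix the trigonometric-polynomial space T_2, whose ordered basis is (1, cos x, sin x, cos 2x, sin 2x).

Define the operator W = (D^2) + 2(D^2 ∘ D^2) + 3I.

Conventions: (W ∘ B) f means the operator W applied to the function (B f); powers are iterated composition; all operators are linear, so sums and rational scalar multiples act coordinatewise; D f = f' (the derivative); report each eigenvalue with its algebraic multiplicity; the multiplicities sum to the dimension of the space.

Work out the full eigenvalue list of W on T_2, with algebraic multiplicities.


λ = 3 (multiplicity 1), λ = 4 (multiplicity 2), λ = 31 (multiplicity 2)

image of 1: 3
image of cos x: 4cos x
image of sin x: 4sin x
image of cos 2x: 31cos 2x
image of sin 2x: 31sin 2x
the matrix is diagonal; its diagonal is (3, 4, 4, 31, 31)
for a triangular matrix the eigenvalues are the diagonal entries, with algebraic multiplicity their repetition count


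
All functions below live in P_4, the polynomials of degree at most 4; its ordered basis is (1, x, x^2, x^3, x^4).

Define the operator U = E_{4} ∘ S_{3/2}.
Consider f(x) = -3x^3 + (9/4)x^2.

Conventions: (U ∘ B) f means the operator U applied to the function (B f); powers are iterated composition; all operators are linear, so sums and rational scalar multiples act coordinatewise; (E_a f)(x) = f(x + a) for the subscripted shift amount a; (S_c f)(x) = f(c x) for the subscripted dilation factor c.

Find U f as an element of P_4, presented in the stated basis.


S_{3/2} f = -(81/8)x^3 + (81/16)x^2
E_{4} S_{3/2} f = -(81/8)x^3 - (1863/16)x^2 - (891/2)x - 567

the image equals g(x) = -(81/8)x^3 - (1863/16)x^2 - (891/2)x - 567


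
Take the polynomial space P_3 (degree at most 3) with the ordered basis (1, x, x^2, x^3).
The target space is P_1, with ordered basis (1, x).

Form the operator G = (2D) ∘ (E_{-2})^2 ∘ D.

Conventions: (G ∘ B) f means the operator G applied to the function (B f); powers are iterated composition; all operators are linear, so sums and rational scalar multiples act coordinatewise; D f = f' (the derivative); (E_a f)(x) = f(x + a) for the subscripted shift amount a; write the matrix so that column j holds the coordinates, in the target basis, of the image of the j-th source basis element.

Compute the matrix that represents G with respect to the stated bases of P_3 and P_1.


the matrix is [[0, 0, 4, -48]; [0, 0, 0, 12]] (rows listed top to bottom)

image of 1: 0
image of x: 0
image of x^2: 4
image of x^3: 12x - 48
each image's coordinates form column j of the matrix


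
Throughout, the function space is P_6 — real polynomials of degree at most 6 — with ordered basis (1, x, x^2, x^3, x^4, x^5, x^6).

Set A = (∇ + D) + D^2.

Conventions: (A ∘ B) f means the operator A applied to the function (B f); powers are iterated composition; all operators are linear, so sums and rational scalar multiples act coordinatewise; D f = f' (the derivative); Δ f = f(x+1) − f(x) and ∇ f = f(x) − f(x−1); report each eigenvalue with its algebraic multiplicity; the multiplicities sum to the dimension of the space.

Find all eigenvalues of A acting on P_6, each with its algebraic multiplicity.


λ = 0 (multiplicity 7)

image of 1: 0
image of x: 2
image of x^2: 4x + 1
image of x^3: 6x^2 + 3x + 1
image of x^4: 8x^3 + 6x^2 + 4x - 1
image of x^5: 10x^4 + 10x^3 + 10x^2 - 5x + 1
image of x^6: 12x^5 + 15x^4 + 20x^3 - 15x^2 + 6x - 1
the matrix is upper triangular; its diagonal is (0, 0, 0, 0, 0, 0, 0)
for a triangular matrix the eigenvalues are the diagonal entries, with algebraic multiplicity their repetition count


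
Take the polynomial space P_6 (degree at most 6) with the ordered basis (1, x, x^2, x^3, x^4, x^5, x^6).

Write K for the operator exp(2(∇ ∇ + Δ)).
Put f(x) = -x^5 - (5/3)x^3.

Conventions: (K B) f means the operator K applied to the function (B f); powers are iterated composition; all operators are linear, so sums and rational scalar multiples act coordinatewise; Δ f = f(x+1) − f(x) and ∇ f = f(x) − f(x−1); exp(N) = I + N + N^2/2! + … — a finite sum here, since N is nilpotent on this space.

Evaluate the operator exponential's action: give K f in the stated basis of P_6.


order-1 term: -10x^4 - 60x^3 + 90x^2 - 180x + 224/3
order-2 term: -40x^3 - 360x^2 - 160x + 240
order-3 term: -80x^2 - 720x - 2080/3
order-4 term: -80x - 480
order-5 term: -32
the series for exp(2(∇ ∇ + Δ)) f terminates at order 5
exp(2(∇ ∇ + Δ)) f = -x^5 - 10x^4 - (305/3)x^3 - 350x^2 - 1140x - 2672/3

g(x) = -x^5 - 10x^4 - (305/3)x^3 - 350x^2 - 1140x - 2672/3


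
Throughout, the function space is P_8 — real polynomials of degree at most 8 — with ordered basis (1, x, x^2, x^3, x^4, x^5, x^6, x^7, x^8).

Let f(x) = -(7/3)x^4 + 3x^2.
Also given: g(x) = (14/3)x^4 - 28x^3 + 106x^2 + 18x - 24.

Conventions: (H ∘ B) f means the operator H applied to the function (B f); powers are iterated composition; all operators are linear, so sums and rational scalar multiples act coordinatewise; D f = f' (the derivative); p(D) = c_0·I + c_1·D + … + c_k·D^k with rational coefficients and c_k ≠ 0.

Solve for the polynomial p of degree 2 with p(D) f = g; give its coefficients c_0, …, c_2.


p(D) = -2·I + 3·D − 4·D^2, i.e. c_0 = -2, c_1 = 3, c_2 = -4

D^0 f = -(7/3)x^4 + 3x^2
D^1 f = -(28/3)x^3 + 6x
D^2 f = -28x^2 + 6
matching coefficients of g against c_0 f + c_1 Df + … from the top degree down determines the c_i
solution: c_0 = -2, c_1 = 3, c_2 = -4


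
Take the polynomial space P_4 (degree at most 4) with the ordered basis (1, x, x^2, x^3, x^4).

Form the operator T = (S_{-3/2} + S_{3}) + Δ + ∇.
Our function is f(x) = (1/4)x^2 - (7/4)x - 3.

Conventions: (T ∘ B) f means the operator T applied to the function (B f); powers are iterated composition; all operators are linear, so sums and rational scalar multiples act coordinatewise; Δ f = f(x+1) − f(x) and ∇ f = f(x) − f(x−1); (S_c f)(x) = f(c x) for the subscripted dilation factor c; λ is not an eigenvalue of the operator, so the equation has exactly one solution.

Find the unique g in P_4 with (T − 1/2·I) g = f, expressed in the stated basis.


write g with unknown coordinates in the stated basis and equate coefficients in (T − 1/2·I) g = f
solving from the highest basis element down gives g = (1/43)x^2 - (317/172)x + 59/129
check: T g = (45/172)x^2 - (919/344)x - 715/258
so T g − 1/2·g = (1/4)x^2 - (7/4)x - 3 = f ✓

the result is g(x) = (1/43)x^2 - (317/172)x + 59/129
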